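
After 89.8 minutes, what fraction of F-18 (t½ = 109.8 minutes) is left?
N/N₀ = (1/2)^(t/t½) = 0.5673 = 56.7%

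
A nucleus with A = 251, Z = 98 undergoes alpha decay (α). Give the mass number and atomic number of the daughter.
Daughter: A = 247, Z = 96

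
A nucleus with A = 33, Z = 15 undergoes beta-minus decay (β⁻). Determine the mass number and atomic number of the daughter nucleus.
Daughter: A = 33, Z = 16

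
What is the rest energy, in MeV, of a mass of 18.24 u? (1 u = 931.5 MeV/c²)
E = mc² = 16990 MeV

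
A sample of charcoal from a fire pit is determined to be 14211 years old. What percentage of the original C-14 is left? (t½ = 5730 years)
N/N₀ = (1/2)^(t/t½) = 0.1792 = 17.9%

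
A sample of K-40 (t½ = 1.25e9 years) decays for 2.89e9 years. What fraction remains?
N/N₀ = (1/2)^(t/t½) = 0.2014 = 20.1%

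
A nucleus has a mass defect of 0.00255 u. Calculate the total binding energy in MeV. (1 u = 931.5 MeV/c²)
B.E. = Δm × 931.5 = 2.375 MeV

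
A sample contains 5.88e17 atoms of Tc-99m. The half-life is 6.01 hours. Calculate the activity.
A = λN = 6.782e16 decays/hour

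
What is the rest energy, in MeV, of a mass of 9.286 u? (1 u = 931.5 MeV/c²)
E = mc² = 8650 MeV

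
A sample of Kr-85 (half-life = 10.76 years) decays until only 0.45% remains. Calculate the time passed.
t = t½ × log₂(N₀/N) = 83.88 years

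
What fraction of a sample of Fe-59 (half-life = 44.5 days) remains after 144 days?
N/N₀ = (1/2)^(t/t½) = 0.1061 = 10.6%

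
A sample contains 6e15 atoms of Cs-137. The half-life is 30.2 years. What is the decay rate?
A = λN = 1.377e14 decays/year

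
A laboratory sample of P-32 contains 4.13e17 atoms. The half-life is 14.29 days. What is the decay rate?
A = λN = 2.003e16 decays/day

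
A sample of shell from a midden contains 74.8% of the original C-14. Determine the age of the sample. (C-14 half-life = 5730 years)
Age = t½ × log₂(1/ratio) = 2400 years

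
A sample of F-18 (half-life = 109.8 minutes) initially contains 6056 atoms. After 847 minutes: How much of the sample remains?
N = N₀(1/2)^(t/t½) = 28.84 atoms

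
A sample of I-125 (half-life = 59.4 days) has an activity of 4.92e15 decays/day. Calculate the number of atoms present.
N = A/λ = 4.216e17 atoms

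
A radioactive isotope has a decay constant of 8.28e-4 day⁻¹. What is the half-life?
t½ = ln(2)/λ = 837.1 days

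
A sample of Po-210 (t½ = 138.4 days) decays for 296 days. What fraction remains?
N/N₀ = (1/2)^(t/t½) = 0.2271 = 22.7%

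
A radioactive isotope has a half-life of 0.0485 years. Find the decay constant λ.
λ = ln(2)/t½ = 14.29 year⁻¹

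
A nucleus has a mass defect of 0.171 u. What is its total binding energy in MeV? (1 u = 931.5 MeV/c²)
B.E. = Δm × 931.5 = 159.3 MeV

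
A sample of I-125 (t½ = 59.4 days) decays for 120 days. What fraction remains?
N/N₀ = (1/2)^(t/t½) = 0.2465 = 24.7%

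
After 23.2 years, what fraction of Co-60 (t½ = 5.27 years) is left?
N/N₀ = (1/2)^(t/t½) = 0.04729 = 4.73%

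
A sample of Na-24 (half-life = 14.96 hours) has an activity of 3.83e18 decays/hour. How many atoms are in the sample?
N = A/λ = 8.266e19 atoms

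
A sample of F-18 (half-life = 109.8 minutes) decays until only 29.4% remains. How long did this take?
t = t½ × log₂(N₀/N) = 193.9 minutes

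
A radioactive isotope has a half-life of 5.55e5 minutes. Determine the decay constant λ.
λ = ln(2)/t½ = 1.249e-6 minute⁻¹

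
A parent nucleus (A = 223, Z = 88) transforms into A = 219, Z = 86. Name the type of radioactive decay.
ΔA = -4, ΔZ = -2 ⇒ alpha decay (α)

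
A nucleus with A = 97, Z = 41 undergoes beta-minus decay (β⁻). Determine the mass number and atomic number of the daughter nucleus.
Daughter: A = 97, Z = 42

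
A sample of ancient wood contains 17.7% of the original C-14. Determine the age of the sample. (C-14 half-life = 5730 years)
Age = t½ × log₂(1/ratio) = 14310 years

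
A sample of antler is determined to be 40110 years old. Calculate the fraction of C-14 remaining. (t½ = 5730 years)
N/N₀ = (1/2)^(t/t½) = 0.007812 = 0.781%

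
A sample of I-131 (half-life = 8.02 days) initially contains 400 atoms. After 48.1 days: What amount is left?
N = N₀(1/2)^(t/t½) = 6.261 atoms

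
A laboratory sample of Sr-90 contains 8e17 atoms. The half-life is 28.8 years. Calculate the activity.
A = λN = 1.925e16 decays/year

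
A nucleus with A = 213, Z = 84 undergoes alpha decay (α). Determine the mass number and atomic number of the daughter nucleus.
Daughter: A = 209, Z = 82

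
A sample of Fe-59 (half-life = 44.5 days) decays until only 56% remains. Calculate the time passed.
t = t½ × log₂(N₀/N) = 37.22 days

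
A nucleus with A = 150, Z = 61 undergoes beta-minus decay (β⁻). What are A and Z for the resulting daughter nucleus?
Daughter: A = 150, Z = 62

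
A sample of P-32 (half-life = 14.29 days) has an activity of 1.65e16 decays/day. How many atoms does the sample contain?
N = A/λ = 3.402e17 atoms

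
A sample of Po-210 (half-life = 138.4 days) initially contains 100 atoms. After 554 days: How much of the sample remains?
N = N₀(1/2)^(t/t½) = 6.237 atoms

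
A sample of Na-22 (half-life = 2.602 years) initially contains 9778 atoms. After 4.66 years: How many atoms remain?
N = N₀(1/2)^(t/t½) = 2826 atoms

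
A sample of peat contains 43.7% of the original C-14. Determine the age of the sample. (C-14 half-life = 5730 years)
Age = t½ × log₂(1/ratio) = 6843 years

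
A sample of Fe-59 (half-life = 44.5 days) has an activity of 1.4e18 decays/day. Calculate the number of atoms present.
N = A/λ = 8.988e19 atoms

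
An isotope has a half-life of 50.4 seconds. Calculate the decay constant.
λ = ln(2)/t½ = 0.01375 second⁻¹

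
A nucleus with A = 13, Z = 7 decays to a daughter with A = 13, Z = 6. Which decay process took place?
ΔA = 0, ΔZ = -1 ⇒ beta-plus decay (β⁺) or electron capture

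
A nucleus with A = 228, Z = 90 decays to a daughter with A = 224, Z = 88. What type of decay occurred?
ΔA = -4, ΔZ = -2 ⇒ alpha decay (α)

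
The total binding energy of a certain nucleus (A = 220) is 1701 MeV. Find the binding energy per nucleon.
B.E./A = 1701/220 = 7.732 MeV/nucleon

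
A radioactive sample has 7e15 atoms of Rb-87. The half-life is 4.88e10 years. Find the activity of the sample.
A = λN = 99430 decays/year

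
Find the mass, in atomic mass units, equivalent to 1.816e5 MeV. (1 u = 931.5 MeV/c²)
m = E/c² = 195 u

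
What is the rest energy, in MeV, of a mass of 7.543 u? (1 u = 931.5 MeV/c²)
E = mc² = 7026 MeV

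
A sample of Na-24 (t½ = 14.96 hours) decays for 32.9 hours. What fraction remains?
N/N₀ = (1/2)^(t/t½) = 0.2178 = 21.8%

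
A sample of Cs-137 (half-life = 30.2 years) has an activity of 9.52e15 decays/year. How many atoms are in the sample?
N = A/λ = 4.148e17 atoms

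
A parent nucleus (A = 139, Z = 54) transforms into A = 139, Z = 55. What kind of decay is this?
ΔA = 0, ΔZ = +1 ⇒ beta-minus decay (β⁻)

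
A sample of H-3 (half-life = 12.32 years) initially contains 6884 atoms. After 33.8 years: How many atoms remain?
N = N₀(1/2)^(t/t½) = 1028 atoms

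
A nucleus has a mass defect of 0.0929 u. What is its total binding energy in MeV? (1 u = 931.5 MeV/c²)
B.E. = Δm × 931.5 = 86.54 MeV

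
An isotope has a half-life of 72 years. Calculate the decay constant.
λ = ln(2)/t½ = 0.009627 year⁻¹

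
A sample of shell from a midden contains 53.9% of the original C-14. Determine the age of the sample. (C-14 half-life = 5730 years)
Age = t½ × log₂(1/ratio) = 5109 years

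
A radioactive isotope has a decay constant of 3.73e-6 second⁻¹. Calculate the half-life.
t½ = ln(2)/λ = 1.858e5 seconds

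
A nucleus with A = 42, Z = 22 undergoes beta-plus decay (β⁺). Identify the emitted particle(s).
β⁺: positron (e⁺) + neutrino (νₑ)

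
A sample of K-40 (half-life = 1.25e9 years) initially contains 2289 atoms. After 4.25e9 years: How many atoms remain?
N = N₀(1/2)^(t/t½) = 216.8 atoms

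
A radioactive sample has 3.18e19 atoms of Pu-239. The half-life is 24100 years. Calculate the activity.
A = λN = 9.146e14 decays/year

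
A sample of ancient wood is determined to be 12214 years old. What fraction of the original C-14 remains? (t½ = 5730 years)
N/N₀ = (1/2)^(t/t½) = 0.2282 = 22.8%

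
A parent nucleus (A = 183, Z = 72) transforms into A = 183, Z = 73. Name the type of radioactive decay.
ΔA = 0, ΔZ = +1 ⇒ beta-minus decay (β⁻)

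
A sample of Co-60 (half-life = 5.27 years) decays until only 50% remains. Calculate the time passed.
t = t½ × log₂(N₀/N) = 5.27 years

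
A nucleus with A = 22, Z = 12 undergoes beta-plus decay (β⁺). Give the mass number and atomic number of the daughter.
Daughter: A = 22, Z = 11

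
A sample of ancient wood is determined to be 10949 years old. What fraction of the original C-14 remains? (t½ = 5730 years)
N/N₀ = (1/2)^(t/t½) = 0.2659 = 26.6%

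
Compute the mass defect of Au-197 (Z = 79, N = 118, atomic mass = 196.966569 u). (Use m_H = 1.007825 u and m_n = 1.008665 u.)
Δm = Z·m_H + N·m_n − M = 1.674 u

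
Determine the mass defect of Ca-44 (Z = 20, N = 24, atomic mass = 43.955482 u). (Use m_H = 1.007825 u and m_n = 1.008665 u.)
Δm = Z·m_H + N·m_n − M = 0.409 u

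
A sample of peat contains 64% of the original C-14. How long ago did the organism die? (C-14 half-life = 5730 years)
Age = t½ × log₂(1/ratio) = 3689 years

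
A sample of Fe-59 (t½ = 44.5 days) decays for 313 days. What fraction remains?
N/N₀ = (1/2)^(t/t½) = 0.007632 = 0.763%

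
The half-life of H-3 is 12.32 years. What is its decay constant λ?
λ = ln(2)/t½ = 0.05626 year⁻¹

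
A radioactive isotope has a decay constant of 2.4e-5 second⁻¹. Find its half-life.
t½ = ln(2)/λ = 28880 seconds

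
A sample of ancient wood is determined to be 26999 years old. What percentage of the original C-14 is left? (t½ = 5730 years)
N/N₀ = (1/2)^(t/t½) = 0.03816 = 3.82%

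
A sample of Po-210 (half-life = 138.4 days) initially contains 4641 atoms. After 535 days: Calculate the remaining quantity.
N = N₀(1/2)^(t/t½) = 318.4 atoms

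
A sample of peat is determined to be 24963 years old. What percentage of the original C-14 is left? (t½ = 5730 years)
N/N₀ = (1/2)^(t/t½) = 0.04881 = 4.88%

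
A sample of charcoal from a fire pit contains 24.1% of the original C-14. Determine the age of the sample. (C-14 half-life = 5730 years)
Age = t½ × log₂(1/ratio) = 11760 years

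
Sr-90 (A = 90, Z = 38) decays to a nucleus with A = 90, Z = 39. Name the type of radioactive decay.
ΔA = 0, ΔZ = +1 ⇒ beta-minus decay (β⁻)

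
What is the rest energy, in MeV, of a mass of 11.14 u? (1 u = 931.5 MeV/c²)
E = mc² = 10380 MeV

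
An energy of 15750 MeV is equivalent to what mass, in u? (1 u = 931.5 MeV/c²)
m = E/c² = 16.91 u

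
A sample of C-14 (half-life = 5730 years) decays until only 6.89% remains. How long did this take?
t = t½ × log₂(N₀/N) = 22110 years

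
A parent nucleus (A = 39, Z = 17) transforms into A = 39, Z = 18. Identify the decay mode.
ΔA = 0, ΔZ = +1 ⇒ beta-minus decay (β⁻)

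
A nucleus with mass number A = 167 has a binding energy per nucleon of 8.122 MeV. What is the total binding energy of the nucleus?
B.E. = 8.122 × 167 = 1356 MeV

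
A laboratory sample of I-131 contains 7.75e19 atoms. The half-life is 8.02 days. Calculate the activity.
A = λN = 6.698e18 decays/day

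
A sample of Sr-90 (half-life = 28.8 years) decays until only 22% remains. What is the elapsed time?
t = t½ × log₂(N₀/N) = 62.91 years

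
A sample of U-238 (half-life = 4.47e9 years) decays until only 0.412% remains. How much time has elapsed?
t = t½ × log₂(N₀/N) = 3.542e10 years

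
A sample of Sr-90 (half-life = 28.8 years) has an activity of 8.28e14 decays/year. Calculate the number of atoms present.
N = A/λ = 3.44e16 atoms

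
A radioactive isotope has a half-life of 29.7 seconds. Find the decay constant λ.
λ = ln(2)/t½ = 0.02334 second⁻¹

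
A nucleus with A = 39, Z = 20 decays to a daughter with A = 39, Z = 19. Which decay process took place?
ΔA = 0, ΔZ = -1 ⇒ beta-plus decay (β⁺) or electron capture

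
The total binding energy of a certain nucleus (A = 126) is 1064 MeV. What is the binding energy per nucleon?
B.E./A = 1064/126 = 8.444 MeV/nucleon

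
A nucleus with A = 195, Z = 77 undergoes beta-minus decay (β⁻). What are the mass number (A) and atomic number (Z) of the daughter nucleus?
Daughter: A = 195, Z = 78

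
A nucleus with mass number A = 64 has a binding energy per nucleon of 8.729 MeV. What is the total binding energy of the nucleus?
B.E. = 8.729 × 64 = 558.7 MeV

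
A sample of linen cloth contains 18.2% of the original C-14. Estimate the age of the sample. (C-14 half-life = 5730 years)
Age = t½ × log₂(1/ratio) = 14080 years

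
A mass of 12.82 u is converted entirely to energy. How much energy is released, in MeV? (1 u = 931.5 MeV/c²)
E = mc² = 11940 MeV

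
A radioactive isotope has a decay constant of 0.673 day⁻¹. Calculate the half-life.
t½ = ln(2)/λ = 1.03 days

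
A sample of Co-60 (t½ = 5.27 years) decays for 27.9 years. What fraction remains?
N/N₀ = (1/2)^(t/t½) = 0.02549 = 2.55%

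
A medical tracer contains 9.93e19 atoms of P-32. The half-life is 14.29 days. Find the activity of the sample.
A = λN = 4.817e18 decays/day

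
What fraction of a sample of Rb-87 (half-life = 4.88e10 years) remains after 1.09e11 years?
N/N₀ = (1/2)^(t/t½) = 0.2126 = 21.3%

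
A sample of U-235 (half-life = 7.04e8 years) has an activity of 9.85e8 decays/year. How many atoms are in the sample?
N = A/λ = 1e18 atoms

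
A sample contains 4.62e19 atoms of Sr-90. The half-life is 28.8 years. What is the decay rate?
A = λN = 1.112e18 decays/year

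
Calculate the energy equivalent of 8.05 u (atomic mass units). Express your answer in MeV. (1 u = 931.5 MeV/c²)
E = mc² = 7499 MeV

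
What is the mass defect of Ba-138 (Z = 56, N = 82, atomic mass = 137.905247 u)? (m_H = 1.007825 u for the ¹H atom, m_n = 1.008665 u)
Δm = Z·m_H + N·m_n − M = 1.243 u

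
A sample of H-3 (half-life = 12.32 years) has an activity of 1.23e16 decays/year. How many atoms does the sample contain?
N = A/λ = 2.186e17 atoms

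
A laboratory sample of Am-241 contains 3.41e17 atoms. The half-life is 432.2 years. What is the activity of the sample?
A = λN = 5.469e14 decays/year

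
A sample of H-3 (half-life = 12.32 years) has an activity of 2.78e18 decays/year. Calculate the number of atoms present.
N = A/λ = 4.941e19 atoms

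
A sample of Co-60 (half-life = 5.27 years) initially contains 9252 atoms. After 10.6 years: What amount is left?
N = N₀(1/2)^(t/t½) = 2295 atoms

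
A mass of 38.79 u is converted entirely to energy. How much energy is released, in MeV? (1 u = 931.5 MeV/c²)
E = mc² = 36130 MeV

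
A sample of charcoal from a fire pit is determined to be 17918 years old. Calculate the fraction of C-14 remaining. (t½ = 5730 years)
N/N₀ = (1/2)^(t/t½) = 0.1145 = 11.4%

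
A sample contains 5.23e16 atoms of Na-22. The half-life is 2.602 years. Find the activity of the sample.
A = λN = 1.393e16 decays/year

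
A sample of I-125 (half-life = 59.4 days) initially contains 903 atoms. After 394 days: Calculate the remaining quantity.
N = N₀(1/2)^(t/t½) = 9.098 atoms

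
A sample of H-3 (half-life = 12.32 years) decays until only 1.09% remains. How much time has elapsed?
t = t½ × log₂(N₀/N) = 80.32 years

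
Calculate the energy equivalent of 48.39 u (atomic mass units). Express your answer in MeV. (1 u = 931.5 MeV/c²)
E = mc² = 45080 MeV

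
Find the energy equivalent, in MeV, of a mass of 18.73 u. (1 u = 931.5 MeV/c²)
E = mc² = 17450 MeV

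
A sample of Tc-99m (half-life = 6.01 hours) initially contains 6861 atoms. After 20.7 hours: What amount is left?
N = N₀(1/2)^(t/t½) = 630.3 atoms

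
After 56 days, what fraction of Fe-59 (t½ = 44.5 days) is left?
N/N₀ = (1/2)^(t/t½) = 0.418 = 41.8%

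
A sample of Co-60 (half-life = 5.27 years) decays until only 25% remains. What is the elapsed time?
t = t½ × log₂(N₀/N) = 10.54 years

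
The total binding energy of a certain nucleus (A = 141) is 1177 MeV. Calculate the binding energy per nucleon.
B.E./A = 1177/141 = 8.348 MeV/nucleon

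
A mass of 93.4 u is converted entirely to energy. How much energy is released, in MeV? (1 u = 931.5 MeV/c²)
E = mc² = 87000 MeV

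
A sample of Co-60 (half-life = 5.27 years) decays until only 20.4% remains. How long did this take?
t = t½ × log₂(N₀/N) = 12.09 years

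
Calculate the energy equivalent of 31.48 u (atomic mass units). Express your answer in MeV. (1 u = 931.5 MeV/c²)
E = mc² = 29320 MeV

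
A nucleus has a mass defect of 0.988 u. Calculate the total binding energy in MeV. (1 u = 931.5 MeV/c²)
B.E. = Δm × 931.5 = 920.3 MeV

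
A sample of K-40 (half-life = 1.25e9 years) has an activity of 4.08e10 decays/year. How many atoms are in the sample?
N = A/λ = 7.358e19 atoms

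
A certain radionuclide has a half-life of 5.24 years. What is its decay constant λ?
λ = ln(2)/t½ = 0.1323 year⁻¹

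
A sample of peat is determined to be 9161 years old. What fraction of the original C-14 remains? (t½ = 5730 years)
N/N₀ = (1/2)^(t/t½) = 0.3302 = 33%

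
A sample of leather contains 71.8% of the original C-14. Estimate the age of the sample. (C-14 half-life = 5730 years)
Age = t½ × log₂(1/ratio) = 2739 years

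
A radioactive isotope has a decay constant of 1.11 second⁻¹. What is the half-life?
t½ = ln(2)/λ = 0.6245 seconds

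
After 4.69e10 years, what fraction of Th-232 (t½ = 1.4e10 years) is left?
N/N₀ = (1/2)^(t/t½) = 0.09807 = 9.81%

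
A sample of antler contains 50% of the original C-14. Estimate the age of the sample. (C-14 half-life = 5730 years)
Age = t½ × log₂(1/ratio) = 5730 years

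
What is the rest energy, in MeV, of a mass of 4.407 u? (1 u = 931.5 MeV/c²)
E = mc² = 4105 MeV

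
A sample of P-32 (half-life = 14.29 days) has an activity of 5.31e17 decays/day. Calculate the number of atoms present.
N = A/λ = 1.095e19 atoms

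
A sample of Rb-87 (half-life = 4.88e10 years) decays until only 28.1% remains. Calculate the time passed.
t = t½ × log₂(N₀/N) = 8.937e10 years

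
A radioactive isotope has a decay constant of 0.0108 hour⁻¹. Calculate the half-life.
t½ = ln(2)/λ = 64.18 hours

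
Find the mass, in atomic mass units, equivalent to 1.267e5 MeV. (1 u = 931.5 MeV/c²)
m = E/c² = 136 u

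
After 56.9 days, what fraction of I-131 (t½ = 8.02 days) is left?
N/N₀ = (1/2)^(t/t½) = 0.007316 = 0.732%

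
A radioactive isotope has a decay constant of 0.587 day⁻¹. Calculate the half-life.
t½ = ln(2)/λ = 1.181 days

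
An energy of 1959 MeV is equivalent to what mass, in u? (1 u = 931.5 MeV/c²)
m = E/c² = 2.103 u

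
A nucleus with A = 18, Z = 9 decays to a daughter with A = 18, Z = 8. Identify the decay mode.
ΔA = 0, ΔZ = -1 ⇒ beta-plus decay (β⁺) or electron capture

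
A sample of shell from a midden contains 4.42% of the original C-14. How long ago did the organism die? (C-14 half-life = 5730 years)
Age = t½ × log₂(1/ratio) = 25780 years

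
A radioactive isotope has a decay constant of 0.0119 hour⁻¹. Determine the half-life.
t½ = ln(2)/λ = 58.25 hours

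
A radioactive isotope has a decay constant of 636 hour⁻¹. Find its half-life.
t½ = ln(2)/λ = 0.00109 hours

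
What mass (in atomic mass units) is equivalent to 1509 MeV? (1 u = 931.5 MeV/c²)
m = E/c² = 1.62 u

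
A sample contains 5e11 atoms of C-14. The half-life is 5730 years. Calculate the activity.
A = λN = 6.048e7 decays/year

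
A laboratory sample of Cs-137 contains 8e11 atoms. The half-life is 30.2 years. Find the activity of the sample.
A = λN = 1.836e10 decays/year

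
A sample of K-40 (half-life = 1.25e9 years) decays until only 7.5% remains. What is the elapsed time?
t = t½ × log₂(N₀/N) = 4.671e9 years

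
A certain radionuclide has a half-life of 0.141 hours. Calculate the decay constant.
λ = ln(2)/t½ = 4.916 hour⁻¹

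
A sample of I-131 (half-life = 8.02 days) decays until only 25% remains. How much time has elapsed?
t = t½ × log₂(N₀/N) = 16.04 days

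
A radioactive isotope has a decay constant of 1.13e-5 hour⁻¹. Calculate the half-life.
t½ = ln(2)/λ = 61340 hours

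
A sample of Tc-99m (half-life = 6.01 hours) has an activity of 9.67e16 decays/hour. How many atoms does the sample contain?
N = A/λ = 8.384e17 atoms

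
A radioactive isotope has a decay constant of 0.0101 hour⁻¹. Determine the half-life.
t½ = ln(2)/λ = 68.63 hours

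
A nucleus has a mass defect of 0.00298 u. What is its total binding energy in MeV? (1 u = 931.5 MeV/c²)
B.E. = Δm × 931.5 = 2.776 MeV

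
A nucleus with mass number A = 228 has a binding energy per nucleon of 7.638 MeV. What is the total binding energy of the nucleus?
B.E. = 7.638 × 228 = 1741 MeV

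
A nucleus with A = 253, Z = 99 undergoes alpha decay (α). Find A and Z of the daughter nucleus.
Daughter: A = 249, Z = 97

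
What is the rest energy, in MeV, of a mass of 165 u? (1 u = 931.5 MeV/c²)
E = mc² = 1.537e5 MeV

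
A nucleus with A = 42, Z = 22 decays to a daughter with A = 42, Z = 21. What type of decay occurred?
ΔA = 0, ΔZ = -1 ⇒ beta-plus decay (β⁺) or electron capture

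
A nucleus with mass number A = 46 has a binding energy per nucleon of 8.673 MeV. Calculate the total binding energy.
B.E. = 8.673 × 46 = 399 MeV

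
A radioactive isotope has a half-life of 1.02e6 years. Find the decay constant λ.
λ = ln(2)/t½ = 6.796e-7 year⁻¹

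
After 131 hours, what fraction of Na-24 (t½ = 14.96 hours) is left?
N/N₀ = (1/2)^(t/t½) = 0.002312 = 0.231%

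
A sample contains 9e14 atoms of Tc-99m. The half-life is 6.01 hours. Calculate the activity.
A = λN = 1.038e14 decays/hour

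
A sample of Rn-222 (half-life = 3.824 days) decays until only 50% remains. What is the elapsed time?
t = t½ × log₂(N₀/N) = 3.824 days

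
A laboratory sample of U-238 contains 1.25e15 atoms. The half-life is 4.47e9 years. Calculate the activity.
A = λN = 1.938e5 decays/year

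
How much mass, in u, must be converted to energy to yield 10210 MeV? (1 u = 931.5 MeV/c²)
m = E/c² = 10.96 u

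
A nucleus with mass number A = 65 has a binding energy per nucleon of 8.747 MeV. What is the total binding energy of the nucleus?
B.E. = 8.747 × 65 = 568.6 MeV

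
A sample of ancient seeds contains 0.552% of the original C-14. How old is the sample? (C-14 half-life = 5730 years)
Age = t½ × log₂(1/ratio) = 42980 years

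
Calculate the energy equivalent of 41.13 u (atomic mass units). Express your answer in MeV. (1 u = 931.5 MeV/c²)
E = mc² = 38310 MeV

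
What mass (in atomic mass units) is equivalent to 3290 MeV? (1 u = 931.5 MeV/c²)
m = E/c² = 3.532 u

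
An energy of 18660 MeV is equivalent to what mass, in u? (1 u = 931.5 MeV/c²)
m = E/c² = 20.03 u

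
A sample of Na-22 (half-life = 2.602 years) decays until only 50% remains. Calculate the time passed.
t = t½ × log₂(N₀/N) = 2.602 years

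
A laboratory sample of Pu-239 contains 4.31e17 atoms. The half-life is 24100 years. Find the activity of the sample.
A = λN = 1.24e13 decays/year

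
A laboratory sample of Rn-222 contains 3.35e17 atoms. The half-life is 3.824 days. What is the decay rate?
A = λN = 6.072e16 decays/day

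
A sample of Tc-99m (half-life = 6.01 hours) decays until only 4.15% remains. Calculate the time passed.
t = t½ × log₂(N₀/N) = 27.59 hours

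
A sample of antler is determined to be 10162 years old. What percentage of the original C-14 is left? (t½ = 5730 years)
N/N₀ = (1/2)^(t/t½) = 0.2925 = 29.3%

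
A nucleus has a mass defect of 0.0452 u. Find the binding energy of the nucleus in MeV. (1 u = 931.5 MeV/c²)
B.E. = Δm × 931.5 = 42.1 MeV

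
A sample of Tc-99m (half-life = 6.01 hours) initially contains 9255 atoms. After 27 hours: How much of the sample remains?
N = N₀(1/2)^(t/t½) = 411.1 atoms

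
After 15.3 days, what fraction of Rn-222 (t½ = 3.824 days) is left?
N/N₀ = (1/2)^(t/t½) = 0.06245 = 6.25%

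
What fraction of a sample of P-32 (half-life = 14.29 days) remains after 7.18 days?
N/N₀ = (1/2)^(t/t½) = 0.7059 = 70.6%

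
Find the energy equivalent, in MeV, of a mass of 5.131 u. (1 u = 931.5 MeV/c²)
E = mc² = 4780 MeV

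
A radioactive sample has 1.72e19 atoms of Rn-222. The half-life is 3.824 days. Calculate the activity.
A = λN = 3.118e18 decays/day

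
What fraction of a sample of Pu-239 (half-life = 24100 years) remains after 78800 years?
N/N₀ = (1/2)^(t/t½) = 0.1037 = 10.4%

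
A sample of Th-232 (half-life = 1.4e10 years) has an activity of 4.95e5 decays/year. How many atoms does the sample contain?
N = A/λ = 9.998e15 atoms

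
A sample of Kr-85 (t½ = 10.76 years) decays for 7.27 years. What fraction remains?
N/N₀ = (1/2)^(t/t½) = 0.626 = 62.6%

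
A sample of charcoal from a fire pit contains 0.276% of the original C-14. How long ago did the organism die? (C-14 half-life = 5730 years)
Age = t½ × log₂(1/ratio) = 48710 years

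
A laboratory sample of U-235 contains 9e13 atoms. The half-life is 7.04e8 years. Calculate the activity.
A = λN = 88610 decays/year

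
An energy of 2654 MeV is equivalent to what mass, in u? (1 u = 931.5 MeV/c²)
m = E/c² = 2.849 u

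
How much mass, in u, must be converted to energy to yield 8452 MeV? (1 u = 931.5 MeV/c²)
m = E/c² = 9.074 u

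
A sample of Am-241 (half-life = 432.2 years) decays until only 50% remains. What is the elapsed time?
t = t½ × log₂(N₀/N) = 432.2 years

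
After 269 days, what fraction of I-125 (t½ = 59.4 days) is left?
N/N₀ = (1/2)^(t/t½) = 0.04333 = 4.33%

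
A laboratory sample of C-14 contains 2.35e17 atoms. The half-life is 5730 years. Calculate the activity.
A = λN = 2.843e13 decays/year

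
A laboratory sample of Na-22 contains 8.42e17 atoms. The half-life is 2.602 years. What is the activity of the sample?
A = λN = 2.243e17 decays/year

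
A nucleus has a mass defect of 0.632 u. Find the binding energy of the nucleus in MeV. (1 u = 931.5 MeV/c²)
B.E. = Δm × 931.5 = 588.7 MeV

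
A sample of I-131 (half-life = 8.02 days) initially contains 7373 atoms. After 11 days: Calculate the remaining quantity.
N = N₀(1/2)^(t/t½) = 2849 atoms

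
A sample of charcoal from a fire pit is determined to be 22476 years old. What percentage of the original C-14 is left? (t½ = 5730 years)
N/N₀ = (1/2)^(t/t½) = 0.06595 = 6.59%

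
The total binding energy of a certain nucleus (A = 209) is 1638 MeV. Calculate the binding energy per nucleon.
B.E./A = 1638/209 = 7.837 MeV/nucleon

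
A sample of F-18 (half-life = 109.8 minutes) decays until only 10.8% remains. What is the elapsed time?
t = t½ × log₂(N₀/N) = 352.6 minutes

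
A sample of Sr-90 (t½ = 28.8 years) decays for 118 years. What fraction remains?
N/N₀ = (1/2)^(t/t½) = 0.05843 = 5.84%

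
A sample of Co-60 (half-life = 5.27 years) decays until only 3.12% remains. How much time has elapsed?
t = t½ × log₂(N₀/N) = 26.36 years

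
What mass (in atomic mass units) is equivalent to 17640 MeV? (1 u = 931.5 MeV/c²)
m = E/c² = 18.94 u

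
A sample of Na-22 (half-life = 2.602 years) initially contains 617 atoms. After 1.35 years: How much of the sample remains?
N = N₀(1/2)^(t/t½) = 430.6 atoms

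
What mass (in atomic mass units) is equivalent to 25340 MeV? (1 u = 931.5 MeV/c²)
m = E/c² = 27.2 u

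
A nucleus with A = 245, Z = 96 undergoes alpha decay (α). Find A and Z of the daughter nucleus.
Daughter: A = 241, Z = 94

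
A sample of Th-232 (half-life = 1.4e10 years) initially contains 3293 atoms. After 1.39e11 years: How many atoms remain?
N = N₀(1/2)^(t/t½) = 3.379 atoms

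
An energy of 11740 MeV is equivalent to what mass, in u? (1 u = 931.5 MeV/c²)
m = E/c² = 12.6 u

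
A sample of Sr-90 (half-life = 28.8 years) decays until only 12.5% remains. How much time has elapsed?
t = t½ × log₂(N₀/N) = 86.4 years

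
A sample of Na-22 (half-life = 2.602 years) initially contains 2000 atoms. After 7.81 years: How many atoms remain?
N = N₀(1/2)^(t/t½) = 249.7 atoms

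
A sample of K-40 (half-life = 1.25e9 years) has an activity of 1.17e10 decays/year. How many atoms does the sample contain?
N = A/λ = 2.11e19 atoms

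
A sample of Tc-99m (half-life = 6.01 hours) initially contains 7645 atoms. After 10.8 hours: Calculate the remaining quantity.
N = N₀(1/2)^(t/t½) = 2200 atoms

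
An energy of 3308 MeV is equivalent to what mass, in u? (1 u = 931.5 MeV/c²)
m = E/c² = 3.551 u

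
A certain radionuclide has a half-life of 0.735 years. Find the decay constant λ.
λ = ln(2)/t½ = 0.9431 year⁻¹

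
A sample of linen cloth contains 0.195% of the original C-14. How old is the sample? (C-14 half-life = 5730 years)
Age = t½ × log₂(1/ratio) = 51580 years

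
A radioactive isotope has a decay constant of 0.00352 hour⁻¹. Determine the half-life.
t½ = ln(2)/λ = 196.9 hours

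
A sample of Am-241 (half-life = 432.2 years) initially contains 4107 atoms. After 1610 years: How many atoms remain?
N = N₀(1/2)^(t/t½) = 310.6 atoms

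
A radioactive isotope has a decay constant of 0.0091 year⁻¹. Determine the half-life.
t½ = ln(2)/λ = 76.17 years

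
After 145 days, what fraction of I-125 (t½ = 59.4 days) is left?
N/N₀ = (1/2)^(t/t½) = 0.1841 = 18.4%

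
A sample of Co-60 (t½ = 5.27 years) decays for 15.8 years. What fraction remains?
N/N₀ = (1/2)^(t/t½) = 0.1252 = 12.5%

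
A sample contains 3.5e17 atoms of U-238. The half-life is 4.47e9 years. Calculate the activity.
A = λN = 5.427e7 decays/year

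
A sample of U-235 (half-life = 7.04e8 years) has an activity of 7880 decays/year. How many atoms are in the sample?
N = A/λ = 8.003e12 atoms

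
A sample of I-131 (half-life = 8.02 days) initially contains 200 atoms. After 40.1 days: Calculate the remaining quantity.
N = N₀(1/2)^(t/t½) = 6.25 atoms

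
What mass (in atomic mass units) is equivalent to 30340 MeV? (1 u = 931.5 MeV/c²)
m = E/c² = 32.57 u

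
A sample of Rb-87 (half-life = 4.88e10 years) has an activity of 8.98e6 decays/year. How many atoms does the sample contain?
N = A/λ = 6.322e17 atoms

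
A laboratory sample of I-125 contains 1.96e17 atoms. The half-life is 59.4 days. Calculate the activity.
A = λN = 2.287e15 decays/day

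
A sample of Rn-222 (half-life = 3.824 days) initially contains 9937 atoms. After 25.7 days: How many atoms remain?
N = N₀(1/2)^(t/t½) = 94.21 atoms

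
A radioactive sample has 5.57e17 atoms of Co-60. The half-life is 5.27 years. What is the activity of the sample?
A = λN = 7.326e16 decays/year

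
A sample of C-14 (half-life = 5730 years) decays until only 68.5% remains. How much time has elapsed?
t = t½ × log₂(N₀/N) = 3128 years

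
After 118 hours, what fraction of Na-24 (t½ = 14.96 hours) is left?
N/N₀ = (1/2)^(t/t½) = 0.004222 = 0.422%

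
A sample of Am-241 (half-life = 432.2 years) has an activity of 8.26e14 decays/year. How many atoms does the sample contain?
N = A/λ = 5.15e17 atoms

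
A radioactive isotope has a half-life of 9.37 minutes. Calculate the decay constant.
λ = ln(2)/t½ = 0.07398 minute⁻¹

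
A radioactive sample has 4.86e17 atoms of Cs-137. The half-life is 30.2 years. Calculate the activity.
A = λN = 1.115e16 decays/year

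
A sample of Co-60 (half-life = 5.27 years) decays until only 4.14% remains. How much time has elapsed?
t = t½ × log₂(N₀/N) = 24.21 years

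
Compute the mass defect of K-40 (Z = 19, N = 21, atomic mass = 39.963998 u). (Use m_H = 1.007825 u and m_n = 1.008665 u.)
Δm = Z·m_H + N·m_n − M = 0.3666 u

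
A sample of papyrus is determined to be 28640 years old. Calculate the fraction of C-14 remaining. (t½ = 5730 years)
N/N₀ = (1/2)^(t/t½) = 0.03129 = 3.13%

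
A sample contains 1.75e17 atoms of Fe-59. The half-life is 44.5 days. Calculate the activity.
A = λN = 2.726e15 decays/day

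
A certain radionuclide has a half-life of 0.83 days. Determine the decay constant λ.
λ = ln(2)/t½ = 0.8351 day⁻¹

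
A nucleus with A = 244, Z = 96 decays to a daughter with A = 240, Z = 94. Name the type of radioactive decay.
ΔA = -4, ΔZ = -2 ⇒ alpha decay (α)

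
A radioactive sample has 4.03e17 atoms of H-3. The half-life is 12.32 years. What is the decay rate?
A = λN = 2.267e16 decays/year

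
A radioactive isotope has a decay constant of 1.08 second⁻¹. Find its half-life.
t½ = ln(2)/λ = 0.6418 seconds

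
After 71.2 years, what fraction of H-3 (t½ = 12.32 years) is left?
N/N₀ = (1/2)^(t/t½) = 0.01821 = 1.82%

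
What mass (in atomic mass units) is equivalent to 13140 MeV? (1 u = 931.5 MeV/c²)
m = E/c² = 14.11 u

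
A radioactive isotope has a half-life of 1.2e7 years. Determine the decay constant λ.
λ = ln(2)/t½ = 5.776e-8 year⁻¹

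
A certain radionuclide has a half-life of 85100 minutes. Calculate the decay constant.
λ = ln(2)/t½ = 8.145e-6 minute⁻¹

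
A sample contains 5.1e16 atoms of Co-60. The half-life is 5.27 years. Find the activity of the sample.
A = λN = 6.708e15 decays/year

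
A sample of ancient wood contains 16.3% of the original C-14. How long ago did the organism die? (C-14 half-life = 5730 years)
Age = t½ × log₂(1/ratio) = 15000 years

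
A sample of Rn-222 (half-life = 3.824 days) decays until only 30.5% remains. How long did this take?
t = t½ × log₂(N₀/N) = 6.551 days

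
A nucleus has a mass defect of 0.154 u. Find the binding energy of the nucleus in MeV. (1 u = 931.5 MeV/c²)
B.E. = Δm × 931.5 = 143.5 MeV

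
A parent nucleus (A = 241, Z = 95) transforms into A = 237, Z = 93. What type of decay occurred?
ΔA = -4, ΔZ = -2 ⇒ alpha decay (α)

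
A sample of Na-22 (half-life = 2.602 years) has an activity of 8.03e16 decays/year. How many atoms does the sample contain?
N = A/λ = 3.014e17 atoms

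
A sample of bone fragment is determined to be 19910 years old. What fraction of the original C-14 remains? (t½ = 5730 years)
N/N₀ = (1/2)^(t/t½) = 0.08995 = 9%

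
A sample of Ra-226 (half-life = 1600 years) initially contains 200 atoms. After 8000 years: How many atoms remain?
N = N₀(1/2)^(t/t½) = 6.25 atoms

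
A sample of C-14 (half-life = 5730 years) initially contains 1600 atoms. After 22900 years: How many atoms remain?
N = N₀(1/2)^(t/t½) = 100.2 atoms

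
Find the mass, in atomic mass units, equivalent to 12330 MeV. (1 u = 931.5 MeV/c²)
m = E/c² = 13.24 u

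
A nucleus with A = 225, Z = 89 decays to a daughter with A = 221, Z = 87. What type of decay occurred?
ΔA = -4, ΔZ = -2 ⇒ alpha decay (α)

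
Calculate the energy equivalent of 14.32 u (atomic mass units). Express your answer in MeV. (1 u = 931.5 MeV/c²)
E = mc² = 13340 MeV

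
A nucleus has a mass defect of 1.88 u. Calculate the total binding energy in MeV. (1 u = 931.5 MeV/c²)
B.E. = Δm × 931.5 = 1751 MeV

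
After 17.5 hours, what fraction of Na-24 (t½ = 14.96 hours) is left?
N/N₀ = (1/2)^(t/t½) = 0.4445 = 44.4%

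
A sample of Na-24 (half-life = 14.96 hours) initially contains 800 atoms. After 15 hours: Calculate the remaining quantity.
N = N₀(1/2)^(t/t½) = 399.3 atoms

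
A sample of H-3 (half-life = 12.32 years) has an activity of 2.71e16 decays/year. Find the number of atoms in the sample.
N = A/λ = 4.817e17 atoms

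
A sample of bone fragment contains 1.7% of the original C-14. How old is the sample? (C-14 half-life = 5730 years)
Age = t½ × log₂(1/ratio) = 33680 years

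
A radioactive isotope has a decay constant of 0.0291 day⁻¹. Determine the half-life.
t½ = ln(2)/λ = 23.82 days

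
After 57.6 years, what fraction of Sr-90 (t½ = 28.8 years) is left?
N/N₀ = (1/2)^(t/t½) = 0.25 = 25%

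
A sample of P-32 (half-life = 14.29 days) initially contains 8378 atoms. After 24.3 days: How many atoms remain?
N = N₀(1/2)^(t/t½) = 2578 atoms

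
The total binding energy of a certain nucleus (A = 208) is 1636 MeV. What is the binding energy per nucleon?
B.E./A = 1636/208 = 7.865 MeV/nucleon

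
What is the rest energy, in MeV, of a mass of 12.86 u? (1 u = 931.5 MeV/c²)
E = mc² = 11980 MeV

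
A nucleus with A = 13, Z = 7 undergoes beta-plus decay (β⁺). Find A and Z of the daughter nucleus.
Daughter: A = 13, Z = 6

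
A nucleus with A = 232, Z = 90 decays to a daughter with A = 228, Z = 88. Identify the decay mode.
ΔA = -4, ΔZ = -2 ⇒ alpha decay (α)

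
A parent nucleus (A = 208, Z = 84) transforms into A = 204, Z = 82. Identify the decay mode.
ΔA = -4, ΔZ = -2 ⇒ alpha decay (α)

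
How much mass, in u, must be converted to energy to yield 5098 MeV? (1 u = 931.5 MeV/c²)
m = E/c² = 5.473 u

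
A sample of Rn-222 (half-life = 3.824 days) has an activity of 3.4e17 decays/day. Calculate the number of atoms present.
N = A/λ = 1.876e18 atoms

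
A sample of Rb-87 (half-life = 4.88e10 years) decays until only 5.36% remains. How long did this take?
t = t½ × log₂(N₀/N) = 2.06e11 years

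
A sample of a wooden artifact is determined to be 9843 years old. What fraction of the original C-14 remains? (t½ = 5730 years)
N/N₀ = (1/2)^(t/t½) = 0.304 = 30.4%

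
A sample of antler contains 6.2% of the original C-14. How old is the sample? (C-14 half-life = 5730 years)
Age = t½ × log₂(1/ratio) = 22990 years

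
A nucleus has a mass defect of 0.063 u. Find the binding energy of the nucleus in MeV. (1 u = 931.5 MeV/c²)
B.E. = Δm × 931.5 = 58.68 MeV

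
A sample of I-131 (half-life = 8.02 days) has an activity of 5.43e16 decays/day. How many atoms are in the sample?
N = A/λ = 6.283e17 atoms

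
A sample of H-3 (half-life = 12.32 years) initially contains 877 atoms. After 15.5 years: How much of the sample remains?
N = N₀(1/2)^(t/t½) = 366.7 atoms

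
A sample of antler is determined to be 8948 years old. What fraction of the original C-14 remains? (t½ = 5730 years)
N/N₀ = (1/2)^(t/t½) = 0.3388 = 33.9%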